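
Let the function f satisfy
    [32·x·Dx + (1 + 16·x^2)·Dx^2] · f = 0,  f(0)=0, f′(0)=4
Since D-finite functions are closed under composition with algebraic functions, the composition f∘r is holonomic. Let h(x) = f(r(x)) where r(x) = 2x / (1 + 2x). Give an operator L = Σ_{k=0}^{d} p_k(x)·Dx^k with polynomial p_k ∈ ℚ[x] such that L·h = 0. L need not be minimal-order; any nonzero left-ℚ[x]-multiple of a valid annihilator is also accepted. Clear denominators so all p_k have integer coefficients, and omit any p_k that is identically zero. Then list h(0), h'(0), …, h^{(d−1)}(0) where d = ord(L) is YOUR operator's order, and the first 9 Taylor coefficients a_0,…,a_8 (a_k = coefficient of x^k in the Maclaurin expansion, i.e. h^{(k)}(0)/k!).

L = (4 + 136·x)·Dx + (1 + 4·x + 68·x^2)·Dx^2  (order 2).
h: a_k = 0, 8, -16, -416/3, 960, 12928/5, -156416/3, 372224/7, 2472960, …
ICs: h(0) = 0, h′(0) = 8.

f: a_k = 0, 4, 0, -64/3, 0, 1024/5, 0, -16384/7, 0, …
L₀ from L_f via x↦r, Dx↦r'^{-1}Dx.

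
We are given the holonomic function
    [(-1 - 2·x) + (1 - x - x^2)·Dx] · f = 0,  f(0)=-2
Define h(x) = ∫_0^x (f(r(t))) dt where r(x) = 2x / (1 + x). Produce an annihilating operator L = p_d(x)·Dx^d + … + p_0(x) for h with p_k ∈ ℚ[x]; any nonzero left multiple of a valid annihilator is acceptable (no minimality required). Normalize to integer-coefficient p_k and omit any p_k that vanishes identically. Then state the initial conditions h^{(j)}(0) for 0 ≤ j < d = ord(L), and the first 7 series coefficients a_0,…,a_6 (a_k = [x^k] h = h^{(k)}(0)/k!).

f: a_k = -2, -2, -4, -6, -10, -16, -26, …
Substitute x→r, Dx→(1/r')Dx; clear ⇒ L₀.
h=∫₀ˣh₀: take L = L₀·Dx.
L = (2 + 10·x)·Dx + (-1 - x + 5·x^2 + 5·x^3)·Dx^2  (order 2).
h: a_k = 0, -2, -2, -4, -5, -12, -50/3, …
ICs: h(0) = 0, h′(0) = -2.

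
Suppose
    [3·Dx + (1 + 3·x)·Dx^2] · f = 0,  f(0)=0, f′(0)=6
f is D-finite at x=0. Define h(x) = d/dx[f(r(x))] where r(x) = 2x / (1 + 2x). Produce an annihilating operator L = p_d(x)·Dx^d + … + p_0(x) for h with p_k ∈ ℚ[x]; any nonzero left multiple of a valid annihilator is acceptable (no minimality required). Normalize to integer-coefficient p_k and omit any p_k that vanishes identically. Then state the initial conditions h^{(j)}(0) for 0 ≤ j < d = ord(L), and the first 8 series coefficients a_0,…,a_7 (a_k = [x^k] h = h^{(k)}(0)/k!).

f: a_k = 0, 6, -9, 18, -81/2, 486/5, -243, 4374/7, …
Change of var in L_f (x↦r) gives L₀.
Derive L from L₀ (diff closure).
L = (10 + 32·x) + (1 + 10·x + 16·x^2)·Dx  (order 1).
h: a_k = 12, -120, 1008, -8160, 65472, -524160, 4194048, -33553920, …
ICs: h(0) = 12.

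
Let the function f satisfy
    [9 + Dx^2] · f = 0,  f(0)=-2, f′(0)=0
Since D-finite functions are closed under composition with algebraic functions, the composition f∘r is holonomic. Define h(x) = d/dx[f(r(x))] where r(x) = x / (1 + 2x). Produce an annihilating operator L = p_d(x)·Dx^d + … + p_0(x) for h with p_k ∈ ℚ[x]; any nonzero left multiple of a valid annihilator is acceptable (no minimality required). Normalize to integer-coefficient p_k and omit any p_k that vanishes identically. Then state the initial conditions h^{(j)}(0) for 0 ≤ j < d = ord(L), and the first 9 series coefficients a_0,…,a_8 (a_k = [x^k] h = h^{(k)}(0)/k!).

f: a_k = -2, 0, 9, 0, -27/4, 0, 81/40, 0, -729/2240, …
Change of var in L_f (x↦r) gives L₀.
h=h₀': d/dx-closure on L₀ ⇒ L.
L = (33 + 96·x + 96·x^2) + (12 + 72·x + 144·x^2 + 96·x^3)·Dx + (1 + 8·x + 24·x^2 + 32·x^3 + 16·x^4)·Dx^2  (order 2).
h: a_k = 0, 18, -108, 405, -1170, 54243/20, -47061/10, 188955/56, 2492289/140, …
ICs: h(0) = 0, h′(0) = 18.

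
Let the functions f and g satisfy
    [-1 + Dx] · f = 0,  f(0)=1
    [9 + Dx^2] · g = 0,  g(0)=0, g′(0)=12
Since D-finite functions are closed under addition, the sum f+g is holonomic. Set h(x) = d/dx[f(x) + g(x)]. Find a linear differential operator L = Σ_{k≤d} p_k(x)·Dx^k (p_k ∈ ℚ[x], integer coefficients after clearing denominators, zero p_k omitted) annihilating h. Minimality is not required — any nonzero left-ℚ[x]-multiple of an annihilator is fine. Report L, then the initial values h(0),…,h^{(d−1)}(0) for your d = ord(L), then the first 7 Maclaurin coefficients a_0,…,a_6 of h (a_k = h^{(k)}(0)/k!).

L = 9 - 9·Dx + Dx^2 - Dx^3  (order 3).
h: a_k = 13, 1, -107/2, 1/6, 973/24, 1/120, -8747/720, …
ICs: h(0) = 13, h′(0) = 1, h′′(0) = -107.

f: a_k = 1, 1, 1/2, 1/6, 1/24, 1/120, 1/720, …
g: a_k = 0, 12, 0, -18, 0, 81/10, 0, …
L₀ := lclm(L_f,L_g); ord L₀ ≤ 1+2.
Derive L from L₀ (diff closure).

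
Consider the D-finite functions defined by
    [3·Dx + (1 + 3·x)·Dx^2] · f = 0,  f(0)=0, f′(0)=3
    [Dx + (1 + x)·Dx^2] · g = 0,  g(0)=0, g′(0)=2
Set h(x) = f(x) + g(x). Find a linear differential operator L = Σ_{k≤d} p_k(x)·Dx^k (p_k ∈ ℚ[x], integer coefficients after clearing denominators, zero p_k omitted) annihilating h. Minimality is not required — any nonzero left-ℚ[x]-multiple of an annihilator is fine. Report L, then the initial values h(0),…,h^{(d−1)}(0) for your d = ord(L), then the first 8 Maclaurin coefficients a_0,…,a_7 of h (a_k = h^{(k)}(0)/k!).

L = 6·Dx + (8 + 12·x)·Dx^2 + (1 + 4·x + 3·x^2)·Dx^3  (order 3).
h: a_k = 0, 5, -11/2, 29/3, -83/4, 49, -731/6, 2189/7, …
ICs: h(0) = 0, h′(0) = 5, h′′(0) = -11.

f: a_k = 0, 3, -9/2, 9, -81/4, 243/5, -243/2, 2187/7, …
g: a_k = 0, 2, -1, 2/3, -1/2, 2/5, -1/3, 2/7, …
h₀=f+g: left-lcm gives L₀, ord ≤ 4.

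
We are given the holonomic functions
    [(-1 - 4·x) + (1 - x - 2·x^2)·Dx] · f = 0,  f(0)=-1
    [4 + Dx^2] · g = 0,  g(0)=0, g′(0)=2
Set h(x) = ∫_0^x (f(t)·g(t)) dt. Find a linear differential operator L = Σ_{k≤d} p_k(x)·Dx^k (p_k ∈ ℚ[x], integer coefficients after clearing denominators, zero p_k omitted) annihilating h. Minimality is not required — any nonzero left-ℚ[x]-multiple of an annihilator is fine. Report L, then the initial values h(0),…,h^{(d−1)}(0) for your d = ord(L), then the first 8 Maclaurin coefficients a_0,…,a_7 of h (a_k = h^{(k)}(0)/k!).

L = (4·x + 8·x^2)·Dx + (2 + 8·x)·Dx^2 + (-1 + x + 2·x^2)·Dx^3  (order 3).
h: a_k = 0, 0, -1, -2/3, -7/6, -26/15, -137/45, -178/35, …
ICs: h(0) = 0, h′(0) = 0, h′′(0) = -2.

f: a_k = -1, -1, -3, -5, -11, -21, -43, -85, …
g: a_k = 0, 2, 0, -4/3, 0, 4/15, 0, -8/315, …
Sym-product of L_f,L_g gives L₀ (≤ ord 2).
h=∫₀ˣh₀: take L = L₀·Dx.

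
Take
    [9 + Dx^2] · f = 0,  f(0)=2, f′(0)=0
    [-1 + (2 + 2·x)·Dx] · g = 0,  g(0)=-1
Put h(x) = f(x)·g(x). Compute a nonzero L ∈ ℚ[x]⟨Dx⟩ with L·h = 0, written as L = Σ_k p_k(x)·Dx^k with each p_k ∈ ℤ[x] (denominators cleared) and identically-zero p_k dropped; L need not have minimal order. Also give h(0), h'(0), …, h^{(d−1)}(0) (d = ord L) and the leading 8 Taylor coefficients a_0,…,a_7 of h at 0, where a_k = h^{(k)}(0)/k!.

f: a_k = 2, 0, -9, 0, 27/4, 0, -81/40, 0, …
g: a_k = -1, -1/2, 1/8, -1/16, 5/128, -7/256, 21/1024, -33/2048, …
Sym-product of L_f,L_g gives L₀ (≤ ord 2).
L = (39 + 72·x + 36·x^2) + (-4 - 4·x)·Dx + (4 + 8·x + 4·x^2)·Dx^2  (order 2).
h: a_k = -2, -1, 37/4, 35/8, -499/64, -367/128, 6549/2560, 4119/5120, …
ICs: h(0) = -2, h′(0) = -1.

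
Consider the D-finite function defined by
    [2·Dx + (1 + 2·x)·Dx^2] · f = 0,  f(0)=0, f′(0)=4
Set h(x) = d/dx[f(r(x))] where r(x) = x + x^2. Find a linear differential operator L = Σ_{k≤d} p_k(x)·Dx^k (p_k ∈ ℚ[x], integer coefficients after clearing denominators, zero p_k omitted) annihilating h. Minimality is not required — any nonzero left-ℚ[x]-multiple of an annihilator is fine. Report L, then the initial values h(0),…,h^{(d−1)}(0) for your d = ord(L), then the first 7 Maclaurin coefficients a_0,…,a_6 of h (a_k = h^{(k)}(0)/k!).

L = (4·x + 4·x^2) + (1 + 4·x + 6·x^2 + 4·x^3)·Dx  (order 1).
h: a_k = 4, 0, -8, 16, -16, 0, 32, …
ICs: h(0) = 4.

f: a_k = 0, 4, -4, 16/3, -8, 64/5, -64/3, …
L₀ from L_f via x↦r, Dx↦r'^{-1}Dx.
Differentiate: ansatz ord ≤ ord L₀ ⇒ L.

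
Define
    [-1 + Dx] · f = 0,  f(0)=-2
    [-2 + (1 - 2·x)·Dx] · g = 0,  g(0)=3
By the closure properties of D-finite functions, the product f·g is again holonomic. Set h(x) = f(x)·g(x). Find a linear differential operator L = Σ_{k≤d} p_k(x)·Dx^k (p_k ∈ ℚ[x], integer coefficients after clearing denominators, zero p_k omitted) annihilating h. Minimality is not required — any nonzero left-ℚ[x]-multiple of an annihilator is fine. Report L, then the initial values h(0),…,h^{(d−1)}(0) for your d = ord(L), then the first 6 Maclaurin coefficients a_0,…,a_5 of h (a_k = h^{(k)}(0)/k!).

L = (3 - 2·x) + (-1 + 2·x)·Dx  (order 1).
h: a_k = -6, -18, -39, -79, -633/4, -6331/20, …
ICs: h(0) = -6.

f: a_k = -2, -2, -1, -1/3, -1/12, -1/60, …
g: a_k = 3, 6, 12, 24, 48, 96, …
L₀ := L_f ⊗_s L_g (sym. prod.), ord ≤ 1.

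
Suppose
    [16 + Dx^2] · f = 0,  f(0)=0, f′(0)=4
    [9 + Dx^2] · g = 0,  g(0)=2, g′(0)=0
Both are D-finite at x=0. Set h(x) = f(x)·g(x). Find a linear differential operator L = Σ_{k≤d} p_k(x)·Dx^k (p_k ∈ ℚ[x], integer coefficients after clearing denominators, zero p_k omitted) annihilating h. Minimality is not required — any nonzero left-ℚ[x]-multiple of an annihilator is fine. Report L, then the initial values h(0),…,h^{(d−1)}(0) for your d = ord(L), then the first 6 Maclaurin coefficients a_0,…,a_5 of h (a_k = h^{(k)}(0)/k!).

L = 49 + 50·Dx^2 + Dx^4  (order 4).
h: a_k = 0, 8, 0, -172/3, 0, 2101/15, …
ICs: h(0) = 0, h′(0) = 8, h′′(0) = 0, h′′′(0) = -344.

f: a_k = 0, 4, 0, -32/3, 0, 128/15, …
g: a_k = 2, 0, -9, 0, 27/4, 0, …
h₀=f·g: eliminate ⇒ L₀, order ≤ 2·2.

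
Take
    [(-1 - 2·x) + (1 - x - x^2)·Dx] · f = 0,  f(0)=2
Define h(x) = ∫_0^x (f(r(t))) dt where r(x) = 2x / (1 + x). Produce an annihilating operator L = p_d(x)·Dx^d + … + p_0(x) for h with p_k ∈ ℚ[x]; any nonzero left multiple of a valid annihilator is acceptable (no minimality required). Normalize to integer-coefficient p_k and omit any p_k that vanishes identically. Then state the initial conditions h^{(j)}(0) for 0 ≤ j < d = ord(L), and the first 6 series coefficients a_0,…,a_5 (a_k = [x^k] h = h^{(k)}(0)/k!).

L = (2 + 10·x)·Dx + (-1 - x + 5·x^2 + 5·x^3)·Dx^2  (order 2).
h: a_k = 0, 2, 2, 4, 5, 12, …
ICs: h(0) = 0, h′(0) = 2.

f: a_k = 2, 2, 4, 6, 10, 16, …
h₀=f(r): pull back L_f along r ⇒ L₀.
∫: right-multiply L₀ by Dx.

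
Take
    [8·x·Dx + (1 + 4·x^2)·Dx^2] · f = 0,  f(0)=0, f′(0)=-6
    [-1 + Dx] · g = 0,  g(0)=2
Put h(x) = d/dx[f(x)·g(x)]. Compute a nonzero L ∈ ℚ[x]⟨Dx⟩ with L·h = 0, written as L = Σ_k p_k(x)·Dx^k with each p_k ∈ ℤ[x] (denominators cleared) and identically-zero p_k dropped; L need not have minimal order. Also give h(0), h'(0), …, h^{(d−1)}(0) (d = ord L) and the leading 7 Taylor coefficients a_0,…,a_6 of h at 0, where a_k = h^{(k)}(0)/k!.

f: a_k = 0, -6, 0, 8, 0, -96/5, 0, …
g: a_k = 2, 2, 1, 1/3, 1/12, 1/60, 1/360, …
L₀ := L_f ⊗_s L_g (sym. prod.), ord ≤ 2.
Differentiate: ansatz ord ≤ ord L₀ ⇒ L.
L = (-7 - 16·x + 104·x^2 - 64·x^3 + 16·x^4) + (6 + 24·x - 112·x^2 + 96·x^3 - 32·x^4)·Dx + (1 - 8·x + 8·x^2 - 32·x^3 + 16·x^4)·Dx^2  (order 2).
h: a_k = -12, -24, 30, 56, -309/2, -215, 12763/20, …
ICs: h(0) = -12, h′(0) = -24.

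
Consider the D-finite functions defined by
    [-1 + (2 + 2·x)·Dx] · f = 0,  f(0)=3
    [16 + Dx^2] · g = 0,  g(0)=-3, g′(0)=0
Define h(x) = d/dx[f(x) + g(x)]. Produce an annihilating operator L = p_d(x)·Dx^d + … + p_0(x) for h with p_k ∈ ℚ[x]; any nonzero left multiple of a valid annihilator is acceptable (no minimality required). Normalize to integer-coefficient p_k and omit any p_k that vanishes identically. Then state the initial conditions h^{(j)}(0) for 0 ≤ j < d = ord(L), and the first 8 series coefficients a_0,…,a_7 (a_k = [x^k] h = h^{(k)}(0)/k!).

f: a_k = 3, 3/2, -3/8, 3/16, -15/128, 21/256, -63/1024, 99/2048, …
g: a_k = -3, 0, 24, 0, -32, 0, 256/15, 0, …
f+g: L₀ = lclm(L_f,L_g), ord ≤ 1+2.
h₀' ⇒ L via d/dx closure of L₀.
L = (-1264 - 2048·x - 1024·x^2) + (-2144 - 6240·x - 6144·x^2 - 2048·x^3)·Dx + (-79 - 128·x - 64·x^2)·Dx^2 + (-134 - 390·x - 384·x^2 - 128·x^3)·Dx^3  (order 3).
h: a_k = 3/2, 189/4, 9/16, -4111/32, 105/256, 261199/2560, 693/2048, -16912351/430080, …
ICs: h(0) = 3/2, h′(0) = 189/4, h′′(0) = 9/8.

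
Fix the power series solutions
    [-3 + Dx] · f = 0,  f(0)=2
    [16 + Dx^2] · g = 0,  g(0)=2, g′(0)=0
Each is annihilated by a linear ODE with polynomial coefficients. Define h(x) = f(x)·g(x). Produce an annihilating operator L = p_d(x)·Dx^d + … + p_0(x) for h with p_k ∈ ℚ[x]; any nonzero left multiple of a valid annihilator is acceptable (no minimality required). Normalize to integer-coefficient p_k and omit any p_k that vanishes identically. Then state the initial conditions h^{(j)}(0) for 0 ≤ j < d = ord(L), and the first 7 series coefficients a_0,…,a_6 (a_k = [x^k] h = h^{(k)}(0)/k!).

f: a_k = 2, 6, 9, 9, 27/4, 81/20, 81/40, …
g: a_k = 2, 0, -16, 0, 64/3, 0, -512/45, …
h₀=f·g: eliminate ⇒ L₀, order ≤ 1·2.
L = 25 - 6·Dx + Dx^2  (order 2).
h: a_k = 4, 12, -14, -78, -527/6, -79/10, 11753/180, …
ICs: h(0) = 4, h′(0) = 12.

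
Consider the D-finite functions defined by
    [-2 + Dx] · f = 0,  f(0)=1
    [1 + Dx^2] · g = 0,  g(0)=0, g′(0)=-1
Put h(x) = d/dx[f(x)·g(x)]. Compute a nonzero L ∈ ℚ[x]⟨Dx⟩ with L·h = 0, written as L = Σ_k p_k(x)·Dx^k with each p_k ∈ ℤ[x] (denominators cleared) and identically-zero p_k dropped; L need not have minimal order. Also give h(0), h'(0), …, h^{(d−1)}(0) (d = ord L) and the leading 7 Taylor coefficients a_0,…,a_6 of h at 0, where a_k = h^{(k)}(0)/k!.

L = 5 - 4·Dx + Dx^2  (order 2).
h: a_k = -1, -4, -11/2, -4, -41/24, -11/30, 29/720, …
ICs: h(0) = -1, h′(0) = -4.

f: a_k = 1, 2, 2, 4/3, 2/3, 4/15, 4/45, …
g: a_k = 0, -1, 0, 1/6, 0, -1/120, 0, …
h₀=f·g: eliminate ⇒ L₀, order ≤ 1·2.
h₀' ⇒ L via d/dx closure of L₀.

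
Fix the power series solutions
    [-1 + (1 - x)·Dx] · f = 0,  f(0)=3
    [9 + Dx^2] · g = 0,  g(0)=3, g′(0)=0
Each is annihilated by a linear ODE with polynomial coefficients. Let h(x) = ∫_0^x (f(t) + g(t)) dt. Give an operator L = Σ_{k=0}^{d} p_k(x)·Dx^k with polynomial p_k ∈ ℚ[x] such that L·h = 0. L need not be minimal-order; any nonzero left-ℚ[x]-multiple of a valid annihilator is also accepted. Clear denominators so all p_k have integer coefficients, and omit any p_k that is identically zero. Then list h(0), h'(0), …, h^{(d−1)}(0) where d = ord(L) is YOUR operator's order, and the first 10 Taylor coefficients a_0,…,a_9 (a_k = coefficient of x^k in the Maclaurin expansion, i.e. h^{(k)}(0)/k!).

f: a_k = 3, 3, 3, 3, 3, 3, 3, 3, 3, 3, …
g: a_k = 3, 0, -27/2, 0, 81/8, 0, -243/80, 0, 2187/4480, 0, …
Sum ⇒ L₀ = lclm(L_f,L_g) in ℚ(x)⟨Dx⟩.
h=∫₀ˣh₀: take L = L₀·Dx.
L = (135 - 162·x + 81·x^2)·Dx + (-99 + 261·x - 243·x^2 + 81·x^3)·Dx^2 + (15 - 18·x + 9·x^2)·Dx^3 + (-11 + 29·x - 27·x^2 + 9·x^3)·Dx^4  (order 4).
h: a_k = 0, 6, 3/2, -7/2, 3/4, 21/8, 1/2, -3/560, 3/8, 5209/13440, …
ICs: h(0) = 0, h′(0) = 6, h′′(0) = 3, h′′′(0) = -21.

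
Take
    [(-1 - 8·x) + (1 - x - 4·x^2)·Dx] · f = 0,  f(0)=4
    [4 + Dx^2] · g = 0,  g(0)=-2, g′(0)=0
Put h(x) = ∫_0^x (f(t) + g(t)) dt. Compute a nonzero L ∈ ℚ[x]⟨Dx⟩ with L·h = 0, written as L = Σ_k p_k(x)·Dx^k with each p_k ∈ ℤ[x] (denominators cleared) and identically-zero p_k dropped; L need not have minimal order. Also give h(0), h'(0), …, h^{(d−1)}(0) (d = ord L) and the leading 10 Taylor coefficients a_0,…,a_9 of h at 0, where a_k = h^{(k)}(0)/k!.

f: a_k = 4, 4, 20, 36, 116, 260, 724, 1764, 4660, 11716, …
g: a_k = -2, 0, 4, 0, -4/3, 0, 8/45, 0, -4/315, 0, …
L₀ := lclm(L_f,L_g); ord L₀ ≤ 1+2.
Integrate: L := L₀·Dx.
L = (116 + 1008·x + 968·x^2 + 2688·x^3 + 640·x^4 + 1024·x^5)·Dx + (-28 - 4·x + 8·x^2 + 200·x^3 + 480·x^4 + 384·x^5 + 512·x^6)·Dx^2 + (29 + 252·x + 242·x^2 + 672·x^3 + 160·x^4 + 256·x^5)·Dx^3 + (-7 - x + 2·x^2 + 50·x^3 + 120·x^4 + 96·x^5 + 128·x^6)·Dx^4  (order 4).
h: a_k = 0, 2, 2, 8, 9, 344/15, 130/3, 32588/315, 441/2, 1467896/2835, …
ICs: h(0) = 0, h′(0) = 2, h′′(0) = 4, h′′′(0) = 48.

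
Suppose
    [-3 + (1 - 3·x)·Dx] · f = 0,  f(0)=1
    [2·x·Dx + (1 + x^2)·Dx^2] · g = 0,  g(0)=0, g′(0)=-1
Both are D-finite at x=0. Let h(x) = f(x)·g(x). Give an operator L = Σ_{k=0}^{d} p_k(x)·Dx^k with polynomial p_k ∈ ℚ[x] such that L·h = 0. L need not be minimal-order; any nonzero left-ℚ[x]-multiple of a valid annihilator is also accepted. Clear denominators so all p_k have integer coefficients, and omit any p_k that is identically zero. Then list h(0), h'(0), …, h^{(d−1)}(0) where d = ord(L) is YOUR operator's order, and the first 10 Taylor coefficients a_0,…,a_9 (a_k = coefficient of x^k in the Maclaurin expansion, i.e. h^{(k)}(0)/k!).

L = 6·x + (6 - 2·x + 12·x^2)·Dx + (-1 + 3·x - x^2 + 3·x^3)·Dx^2  (order 2).
h: a_k = 0, -1, -3, -26/3, -26, -391/5, -1173/5, -24628/35, -73884/35, -1994903/315, …
ICs: h(0) = 0, h′(0) = -1.

f: a_k = 1, 3, 9, 27, 81, 243, 729, 2187, 6561, 19683, …
g: a_k = 0, -1, 0, 1/3, 0, -1/5, 0, 1/7, 0, -1/9, …
Product ⇒ symmetric product L₀, ord ≤ 2.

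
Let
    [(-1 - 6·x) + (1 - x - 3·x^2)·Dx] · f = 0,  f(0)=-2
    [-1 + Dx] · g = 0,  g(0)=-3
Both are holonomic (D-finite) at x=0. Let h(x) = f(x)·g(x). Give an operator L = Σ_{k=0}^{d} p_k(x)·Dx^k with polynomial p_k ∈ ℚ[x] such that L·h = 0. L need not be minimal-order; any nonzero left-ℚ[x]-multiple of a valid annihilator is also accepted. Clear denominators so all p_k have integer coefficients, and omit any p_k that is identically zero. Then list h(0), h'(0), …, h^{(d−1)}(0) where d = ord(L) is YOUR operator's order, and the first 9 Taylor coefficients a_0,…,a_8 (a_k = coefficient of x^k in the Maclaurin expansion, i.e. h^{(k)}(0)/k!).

f: a_k = -2, -2, -8, -14, -38, -80, -194, -434, -1016, …
g: a_k = -3, -3, -3/2, -1/2, -1/8, -1/40, -1/240, -1/1680, -1/13440, …
f·g: L₀ = L_f ⊗_s L_g, ord ≤ 1·1.
L = (2 + 5·x - 3·x^2) + (-1 + x + 3·x^2)·Dx  (order 1).
h: a_k = 6, 12, 33, 70, 677/4, 3793/10, 106447/120, 850483/420, 6298165/1344, …
ICs: h(0) = 6.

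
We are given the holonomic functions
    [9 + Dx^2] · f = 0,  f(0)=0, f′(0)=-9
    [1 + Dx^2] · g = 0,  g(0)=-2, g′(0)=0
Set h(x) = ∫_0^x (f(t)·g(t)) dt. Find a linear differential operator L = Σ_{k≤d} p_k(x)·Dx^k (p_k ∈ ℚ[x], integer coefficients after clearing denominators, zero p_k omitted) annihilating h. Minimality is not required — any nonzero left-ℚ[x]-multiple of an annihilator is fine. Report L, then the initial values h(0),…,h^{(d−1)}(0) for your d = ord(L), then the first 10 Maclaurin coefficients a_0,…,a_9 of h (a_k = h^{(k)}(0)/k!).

f: a_k = 0, -9, 0, 27/2, 0, -243/40, 0, 729/560, 0, -729/4480, …
g: a_k = -2, 0, 1, 0, -1/12, 0, 1/360, 0, -1/20160, 0, …
f·g: L₀ = L_f ⊗_s L_g, ord ≤ 2·2.
h=∫₀ˣh₀: take L = L₀·Dx.
L = 64·Dx + 20·Dx^3 + Dx^5  (order 5).
h: a_k = 0, 0, 9, 0, -9, 0, 22/5, 0, -43/35, 0, …
ICs: h(0) = 0, h′(0) = 0, h′′(0) = 18, h′′′(0) = 0, h′′′′(0) = -216.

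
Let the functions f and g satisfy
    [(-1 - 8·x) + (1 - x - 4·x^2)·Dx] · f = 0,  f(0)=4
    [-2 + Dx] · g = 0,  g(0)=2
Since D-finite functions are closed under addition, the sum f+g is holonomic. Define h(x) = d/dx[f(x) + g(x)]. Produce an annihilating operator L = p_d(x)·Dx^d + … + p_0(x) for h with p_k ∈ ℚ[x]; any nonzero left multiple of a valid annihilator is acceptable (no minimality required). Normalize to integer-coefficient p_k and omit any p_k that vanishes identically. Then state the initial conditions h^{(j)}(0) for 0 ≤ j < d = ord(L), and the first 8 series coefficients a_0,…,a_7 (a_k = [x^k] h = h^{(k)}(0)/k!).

f: a_k = 4, 4, 20, 36, 116, 260, 724, 1764, …
g: a_k = 2, 4, 4, 8/3, 4/3, 8/15, 8/45, 16/315, …
f+g: L₀ = lclm(L_f,L_g), ord ≤ 1+1.
h₀' ⇒ L via d/dx closure of L₀.
L = (34 + 452·x + 512·x^2 + 1920·x^3 + 768·x^4) + (-25 - 228·x - 334·x^2 - 864·x^3 + 160·x^4 + 256·x^5)·Dx + (4 + x + 39·x^2 - 48·x^3 - 272·x^4 - 128·x^5)·Dx^2  (order 2).
h: a_k = 8, 48, 116, 1408/3, 3908/3, 65176/15, 555676/45, 11743232/315, …
ICs: h(0) = 8, h′(0) = 48.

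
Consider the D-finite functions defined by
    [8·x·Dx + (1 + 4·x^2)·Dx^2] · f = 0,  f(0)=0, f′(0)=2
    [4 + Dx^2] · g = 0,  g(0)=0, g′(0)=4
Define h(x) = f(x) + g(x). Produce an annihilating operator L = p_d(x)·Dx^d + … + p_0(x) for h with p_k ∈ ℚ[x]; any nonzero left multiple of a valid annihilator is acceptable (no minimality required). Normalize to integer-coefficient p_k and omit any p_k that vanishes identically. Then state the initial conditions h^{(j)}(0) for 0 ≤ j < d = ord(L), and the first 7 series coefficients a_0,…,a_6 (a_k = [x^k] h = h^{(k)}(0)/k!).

L = (-352·x + 1792·x^3 + 512·x^5)·Dx + (-4 + 112·x^2 + 576·x^4 + 256·x^6)·Dx^2 + (-88·x + 448·x^3 + 128·x^5)·Dx^3 + (-1 + 28·x^2 + 144·x^4 + 64·x^6)·Dx^4  (order 4).
h: a_k = 0, 6, 0, -16/3, 0, 104/15, 0, …
ICs: h(0) = 0, h′(0) = 6, h′′(0) = 0, h′′′(0) = -32.

f: a_k = 0, 2, 0, -8/3, 0, 32/5, 0, …
g: a_k = 0, 4, 0, -8/3, 0, 8/15, 0, …
h₀=f+g: left-lcm gives L₀, ord ≤ 4.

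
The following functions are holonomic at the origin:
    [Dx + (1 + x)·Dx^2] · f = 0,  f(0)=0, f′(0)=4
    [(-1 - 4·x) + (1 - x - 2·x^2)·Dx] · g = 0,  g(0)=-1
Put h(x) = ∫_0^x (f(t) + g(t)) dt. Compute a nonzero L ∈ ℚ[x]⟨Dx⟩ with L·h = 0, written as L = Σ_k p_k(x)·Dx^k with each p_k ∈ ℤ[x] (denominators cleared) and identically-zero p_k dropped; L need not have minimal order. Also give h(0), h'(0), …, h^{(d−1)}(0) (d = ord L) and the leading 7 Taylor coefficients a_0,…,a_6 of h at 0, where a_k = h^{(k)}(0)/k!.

f: a_k = 0, 4, -2, 4/3, -1, 4/5, -2/3, …
g: a_k = -1, -1, -3, -5, -11, -21, -43, …
L₀ := lclm(L_f,L_g); ord L₀ ≤ 2+1.
h=∫h₀ ⇒ L = L₀·Dx.
L = (-42 - 144·x - 144·x^2 - 96·x^3)·Dx^2 + (-28 - 172·x - 312·x^2 - 328·x^3 - 160·x^4)·Dx^3 + (7 + 14·x - 5·x^2 - 56·x^3 - 76·x^4 - 32·x^5)·Dx^4  (order 4).
h: a_k = 0, -1, 3/2, -5/3, -11/12, -12/5, -101/30, …
ICs: h(0) = 0, h′(0) = -1, h′′(0) = 3, h′′′(0) = -10.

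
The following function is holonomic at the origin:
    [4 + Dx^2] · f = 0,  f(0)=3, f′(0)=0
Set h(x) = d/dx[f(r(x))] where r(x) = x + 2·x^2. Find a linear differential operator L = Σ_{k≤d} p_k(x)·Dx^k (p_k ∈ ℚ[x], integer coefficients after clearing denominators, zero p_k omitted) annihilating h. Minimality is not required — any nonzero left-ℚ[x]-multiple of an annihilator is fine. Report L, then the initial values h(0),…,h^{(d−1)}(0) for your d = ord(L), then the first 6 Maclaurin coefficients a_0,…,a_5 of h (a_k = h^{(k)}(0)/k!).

f: a_k = 3, 0, -6, 0, 2, 0, …
h₀=f(r): pull back L_f along r ⇒ L₀.
h=h₀': d/dx-closure on L₀ ⇒ L.
L = (52 + 64·x + 384·x^2 + 1024·x^3 + 1024·x^4) + (-12 - 48·x)·Dx + (1 + 8·x + 16·x^2)·Dx^2  (order 2).
h: a_k = 0, -12, -72, -88, 80, 1432/5, …
ICs: h(0) = 0, h′(0) = -12.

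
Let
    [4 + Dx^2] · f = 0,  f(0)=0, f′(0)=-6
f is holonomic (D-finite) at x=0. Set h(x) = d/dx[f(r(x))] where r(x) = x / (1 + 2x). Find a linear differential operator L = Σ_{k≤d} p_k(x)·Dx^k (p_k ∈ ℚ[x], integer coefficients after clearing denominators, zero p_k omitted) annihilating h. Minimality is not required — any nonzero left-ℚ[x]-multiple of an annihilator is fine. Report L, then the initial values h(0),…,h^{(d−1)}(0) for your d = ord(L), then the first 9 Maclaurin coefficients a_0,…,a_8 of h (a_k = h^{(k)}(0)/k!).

L = (28 + 96·x + 96·x^2) + (12 + 72·x + 144·x^2 + 96·x^3)·Dx + (1 + 8·x + 24·x^2 + 32·x^3 + 16·x^4)·Dx^2  (order 2).
h: a_k = -6, 24, -60, 96, -4, -720, 55448/15, -203648/15, 896716/21, …
ICs: h(0) = -6, h′(0) = 24.

f: a_k = 0, -6, 0, 4, 0, -4/5, 0, 8/105, 0, …
Change of var in L_f (x↦r) gives L₀.
Differentiate: ansatz ord ≤ ord L₀ ⇒ L.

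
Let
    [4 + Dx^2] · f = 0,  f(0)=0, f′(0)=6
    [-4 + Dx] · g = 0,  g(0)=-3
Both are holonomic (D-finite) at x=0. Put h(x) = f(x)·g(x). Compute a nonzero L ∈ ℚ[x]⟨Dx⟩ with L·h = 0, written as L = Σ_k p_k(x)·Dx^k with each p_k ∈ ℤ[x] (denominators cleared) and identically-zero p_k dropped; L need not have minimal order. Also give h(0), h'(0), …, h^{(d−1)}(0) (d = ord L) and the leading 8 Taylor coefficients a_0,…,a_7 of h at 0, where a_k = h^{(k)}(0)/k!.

f: a_k = 0, 6, 0, -4, 0, 4/5, 0, -8/105, …
g: a_k = -3, -12, -24, -32, -32, -128/5, -256/15, -1024/105, …
h₀=f·g: eliminate ⇒ L₀, order ≤ 2·1.
L = 20 - 8·Dx + Dx^2  (order 2).
h: a_k = 0, -18, -72, -132, -144, -492/5, -176/5, 232/35, …
ICs: h(0) = 0, h′(0) = -18.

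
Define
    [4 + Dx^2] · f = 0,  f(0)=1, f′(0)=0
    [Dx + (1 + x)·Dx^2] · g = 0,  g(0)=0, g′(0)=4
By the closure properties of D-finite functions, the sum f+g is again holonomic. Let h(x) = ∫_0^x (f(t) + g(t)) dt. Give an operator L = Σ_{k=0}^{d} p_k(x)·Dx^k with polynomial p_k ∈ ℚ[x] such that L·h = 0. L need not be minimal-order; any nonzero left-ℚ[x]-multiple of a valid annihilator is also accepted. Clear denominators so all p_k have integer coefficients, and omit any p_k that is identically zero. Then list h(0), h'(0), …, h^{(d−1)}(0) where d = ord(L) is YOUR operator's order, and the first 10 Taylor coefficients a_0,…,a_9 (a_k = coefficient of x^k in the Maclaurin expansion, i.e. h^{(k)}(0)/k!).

f: a_k = 1, 0, -2, 0, 2/3, 0, -4/45, 0, 2/315, 0, …
g: a_k = 0, 4, -2, 4/3, -1, 4/5, -2/3, 4/7, -1/2, 4/9, …
f+g: L₀ = lclm(L_f,L_g), ord ≤ 2+2.
h=∫₀ˣh₀: take L = L₀·Dx.
L = (20 + 16·x + 8·x^2)·Dx^2 + (12 + 28·x + 24·x^2 + 8·x^3)·Dx^3 + (5 + 4·x + 2·x^2)·Dx^4 + (3 + 7·x + 6·x^2 + 2·x^3)·Dx^5  (order 5).
h: a_k = 0, 1, 2, -4/3, 1/3, -1/15, 2/15, -34/315, 1/14, -311/5670, …
ICs: h(0) = 0, h′(0) = 1, h′′(0) = 4, h′′′(0) = -8, h′′′′(0) = 8.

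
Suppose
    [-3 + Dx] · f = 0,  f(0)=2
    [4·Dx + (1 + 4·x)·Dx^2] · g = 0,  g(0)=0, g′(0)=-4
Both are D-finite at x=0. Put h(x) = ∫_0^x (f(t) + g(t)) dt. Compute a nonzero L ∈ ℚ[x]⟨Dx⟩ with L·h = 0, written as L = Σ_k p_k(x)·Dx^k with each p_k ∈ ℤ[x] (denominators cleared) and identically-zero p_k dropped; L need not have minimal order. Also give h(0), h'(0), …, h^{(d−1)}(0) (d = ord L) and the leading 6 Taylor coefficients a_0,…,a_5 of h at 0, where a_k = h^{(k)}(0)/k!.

L = (-132 - 144·x)·Dx^2 + (23 - 72·x - 144·x^2)·Dx^3 + (7 + 40·x + 48·x^2)·Dx^4  (order 4).
h: a_k = 0, 2, 1, 17/3, -37/12, 283/20, …
ICs: h(0) = 0, h′(0) = 2, h′′(0) = 2, h′′′(0) = 34.

f: a_k = 2, 6, 9, 9, 27/4, 81/20, …
g: a_k = 0, -4, 8, -64/3, 64, -1024/5, …
Weyl lclm of L_f,L_g ⇒ L₀ (ord ≤ 3).
h=∫h₀ ⇒ L = L₀·Dx.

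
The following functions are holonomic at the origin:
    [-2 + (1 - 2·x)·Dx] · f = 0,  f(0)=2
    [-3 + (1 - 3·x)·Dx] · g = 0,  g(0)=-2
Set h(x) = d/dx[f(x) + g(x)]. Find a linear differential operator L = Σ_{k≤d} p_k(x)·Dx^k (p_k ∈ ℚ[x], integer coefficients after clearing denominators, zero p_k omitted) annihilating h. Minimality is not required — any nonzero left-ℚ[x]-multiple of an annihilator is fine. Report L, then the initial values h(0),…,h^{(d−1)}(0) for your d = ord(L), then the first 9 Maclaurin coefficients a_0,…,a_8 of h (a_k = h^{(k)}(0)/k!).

L = 36 + (-15 + 36·x)·Dx + (1 - 5·x + 6·x^2)·Dx^2  (order 2).
h: a_k = -2, -20, -114, -520, -2110, -7980, -28826, -100880, -345078, …
ICs: h(0) = -2, h′(0) = -20.

f: a_k = 2, 4, 8, 16, 32, 64, 128, 256, 512, …
g: a_k = -2, -6, -18, -54, -162, -486, -1458, -4374, -13122, …
h₀=f+g: left-lcm gives L₀, ord ≤ 2.
Derive L from L₀ (diff closure).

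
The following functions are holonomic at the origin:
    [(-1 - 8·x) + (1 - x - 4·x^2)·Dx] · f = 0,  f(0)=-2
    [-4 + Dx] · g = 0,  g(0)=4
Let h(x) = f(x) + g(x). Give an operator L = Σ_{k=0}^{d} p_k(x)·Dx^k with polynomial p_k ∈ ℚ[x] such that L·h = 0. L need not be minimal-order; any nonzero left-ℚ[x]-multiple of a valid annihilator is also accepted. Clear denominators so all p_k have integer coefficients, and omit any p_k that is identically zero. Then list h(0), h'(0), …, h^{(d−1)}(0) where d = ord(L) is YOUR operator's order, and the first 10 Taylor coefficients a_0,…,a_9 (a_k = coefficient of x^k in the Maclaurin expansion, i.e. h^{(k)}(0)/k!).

L = (-24 + 16·x - 576·x^2 - 512·x^3) + (-6 + 56·x + 208·x^2 - 128·x^3 - 256·x^4)·Dx + (3 - 15·x - 16·x^2 + 64·x^3 + 64·x^4)·Dx^2  (order 2).
h: a_k = 2, 14, 22, 74/3, -46/3, -1438/15, -15266/45, -273734/315, -731902/315, -16599238/2835, …
ICs: h(0) = 2, h′(0) = 14.

f: a_k = -2, -2, -10, -18, -58, -130, -362, -882, -2330, -5858, …
g: a_k = 4, 16, 32, 128/3, 128/3, 512/15, 1024/45, 4096/315, 2048/315, 8192/2835, …
Weyl lclm of L_f,L_g ⇒ L₀ (ord ≤ 2).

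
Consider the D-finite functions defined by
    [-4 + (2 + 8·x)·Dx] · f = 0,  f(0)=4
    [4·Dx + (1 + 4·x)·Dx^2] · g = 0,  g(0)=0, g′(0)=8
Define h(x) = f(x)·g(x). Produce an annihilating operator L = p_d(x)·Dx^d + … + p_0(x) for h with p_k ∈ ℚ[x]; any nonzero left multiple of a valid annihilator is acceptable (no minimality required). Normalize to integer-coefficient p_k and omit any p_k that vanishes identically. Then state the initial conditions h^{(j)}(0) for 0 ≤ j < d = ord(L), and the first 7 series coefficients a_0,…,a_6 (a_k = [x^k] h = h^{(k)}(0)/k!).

L = 4 + (1 + 8·x + 16·x^2)·Dx^2  (order 2).
h: a_k = 0, 32, 0, -64/3, 256/3, -4544/15, 15872/15, …
ICs: h(0) = 0, h′(0) = 32.

f: a_k = 4, 8, -8, 16, -40, 112, -336, …
g: a_k = 0, 8, -16, 128/3, -128, 2048/5, -4096/3, …
f·g: L₀ = L_f ⊗_s L_g, ord ≤ 1·2.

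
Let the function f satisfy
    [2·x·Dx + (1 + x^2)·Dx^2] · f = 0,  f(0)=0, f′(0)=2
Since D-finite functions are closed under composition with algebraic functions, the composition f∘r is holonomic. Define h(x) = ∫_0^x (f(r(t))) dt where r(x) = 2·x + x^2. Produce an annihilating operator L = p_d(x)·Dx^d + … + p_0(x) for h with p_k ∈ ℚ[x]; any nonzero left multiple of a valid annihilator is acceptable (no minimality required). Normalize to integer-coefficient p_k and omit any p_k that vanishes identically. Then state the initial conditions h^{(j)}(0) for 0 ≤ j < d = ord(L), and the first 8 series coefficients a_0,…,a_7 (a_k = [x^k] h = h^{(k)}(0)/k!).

L = (-1 + 8·x + 16·x^2 + 12·x^3 + 3·x^4)·Dx^2 + (1 + x + 4·x^2 + 8·x^3 + 5·x^4 + x^5)·Dx^3  (order 3).
h: a_k = 0, 0, 2, 2/3, -4/3, -8/5, 22/15, 94/21, …
ICs: h(0) = 0, h′(0) = 0, h′′(0) = 4.

f: a_k = 0, 2, 0, -2/3, 0, 2/5, 0, -2/7, …
f∘r: x↦r, Dx↦Dx/r' in L_f ⇒ L₀.
Integrate: L := L₀·Dx.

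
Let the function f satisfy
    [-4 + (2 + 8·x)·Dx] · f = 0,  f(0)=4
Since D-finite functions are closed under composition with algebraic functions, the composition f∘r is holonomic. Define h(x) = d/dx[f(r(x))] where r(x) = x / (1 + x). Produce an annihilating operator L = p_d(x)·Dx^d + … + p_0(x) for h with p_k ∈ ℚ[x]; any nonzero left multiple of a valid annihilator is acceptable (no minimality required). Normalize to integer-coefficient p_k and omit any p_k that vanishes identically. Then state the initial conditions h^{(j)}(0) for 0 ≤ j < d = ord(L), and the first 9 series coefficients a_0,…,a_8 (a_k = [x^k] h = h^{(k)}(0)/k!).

L = (-4 - 10·x) + (-1 - 6·x - 5·x^2)·Dx  (order 1).
h: a_k = 8, -32, 120, -480, 2040, -9024, 40936, -188800, 880920, …
ICs: h(0) = 8.

f: a_k = 4, 8, -8, 16, -40, 112, -336, 1056, -3432, …
h₀=f(r): pull back L_f along r ⇒ L₀.
h=h₀': d/dx-closure on L₀ ⇒ L.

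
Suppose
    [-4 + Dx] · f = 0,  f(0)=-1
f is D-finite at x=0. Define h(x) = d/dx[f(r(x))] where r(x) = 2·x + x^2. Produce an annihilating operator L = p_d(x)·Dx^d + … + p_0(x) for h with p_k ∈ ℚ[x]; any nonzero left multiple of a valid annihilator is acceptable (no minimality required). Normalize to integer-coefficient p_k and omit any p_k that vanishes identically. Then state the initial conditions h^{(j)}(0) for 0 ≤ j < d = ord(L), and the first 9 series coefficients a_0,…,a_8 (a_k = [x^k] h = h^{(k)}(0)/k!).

L = (9 + 16·x + 8·x^2) + (-1 - x)·Dx  (order 1).
h: a_k = -8, -72, -352, -3680/3, -3392, -118208/15, -717056/45, -3015424/105, -2956544/63, …
ICs: h(0) = -8.

f: a_k = -1, -4, -8, -32/3, -32/3, -128/15, -256/45, -1024/315, -512/315, …
L₀ from L_f via x↦r, Dx↦r'^{-1}Dx.
Derive L from L₀ (diff closure).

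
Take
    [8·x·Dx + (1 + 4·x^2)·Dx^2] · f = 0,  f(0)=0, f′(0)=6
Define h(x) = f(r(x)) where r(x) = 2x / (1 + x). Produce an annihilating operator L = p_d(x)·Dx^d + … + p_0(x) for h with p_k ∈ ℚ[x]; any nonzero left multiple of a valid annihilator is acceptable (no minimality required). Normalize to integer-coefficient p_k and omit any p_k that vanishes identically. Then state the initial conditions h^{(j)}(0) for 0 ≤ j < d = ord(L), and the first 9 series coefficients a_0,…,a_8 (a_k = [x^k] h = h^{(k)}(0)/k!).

L = (2 + 34·x)·Dx + (1 + 2·x + 17·x^2)·Dx^2  (order 2).
h: a_k = 0, 12, -12, -52, 180, 1212/5, -2444, 8724/7, 28980, …
ICs: h(0) = 0, h′(0) = 12.

f: a_k = 0, 6, 0, -8, 0, 96/5, 0, -384/7, 0, …
Substitute x→r, Dx→(1/r')Dx; clear ⇒ L₀.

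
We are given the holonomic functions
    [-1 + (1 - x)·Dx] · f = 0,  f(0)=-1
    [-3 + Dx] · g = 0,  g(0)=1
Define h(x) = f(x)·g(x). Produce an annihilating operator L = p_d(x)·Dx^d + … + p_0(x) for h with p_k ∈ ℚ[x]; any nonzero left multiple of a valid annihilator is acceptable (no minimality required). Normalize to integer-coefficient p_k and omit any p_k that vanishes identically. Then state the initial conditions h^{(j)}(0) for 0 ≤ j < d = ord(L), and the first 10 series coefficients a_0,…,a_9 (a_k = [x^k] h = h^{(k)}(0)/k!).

L = (4 - 3·x) + (-1 + x)·Dx  (order 1).
h: a_k = -1, -4, -17/2, -13, -131/8, -92/5, -1553/80, -5557/280, -89641/4480, -22471/1120, …
ICs: h(0) = -1.

f: a_k = -1, -1, -1, -1, -1, -1, -1, -1, -1, -1, …
g: a_k = 1, 3, 9/2, 9/2, 27/8, 81/40, 81/80, 243/560, 729/4480, 243/4480, …
Product ⇒ symmetric product L₀, ord ≤ 1.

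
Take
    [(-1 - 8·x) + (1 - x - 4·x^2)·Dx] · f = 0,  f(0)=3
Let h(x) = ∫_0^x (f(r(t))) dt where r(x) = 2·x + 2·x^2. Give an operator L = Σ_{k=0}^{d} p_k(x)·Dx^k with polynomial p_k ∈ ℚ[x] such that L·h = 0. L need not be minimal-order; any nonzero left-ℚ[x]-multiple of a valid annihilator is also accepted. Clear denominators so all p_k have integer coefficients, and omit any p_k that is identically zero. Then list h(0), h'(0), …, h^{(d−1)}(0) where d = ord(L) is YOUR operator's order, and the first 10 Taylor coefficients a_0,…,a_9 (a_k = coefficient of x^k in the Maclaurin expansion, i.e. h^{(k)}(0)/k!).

L = (2 + 36·x + 96·x^2 + 64·x^3)·Dx + (-1 + 2·x + 18·x^2 + 32·x^3 + 16·x^4)·Dx^2  (order 2).
h: a_k = 0, 3, 3, 22, 84, 420, 2076, 74520/7, 55728, 888400/3, …
ICs: h(0) = 0, h′(0) = 3.

f: a_k = 3, 3, 15, 27, 87, 195, 543, 1323, 3495, 8787, …
L₀ from L_f via x↦r, Dx↦r'^{-1}Dx.
h=∫₀ˣh₀: take L = L₀·Dx.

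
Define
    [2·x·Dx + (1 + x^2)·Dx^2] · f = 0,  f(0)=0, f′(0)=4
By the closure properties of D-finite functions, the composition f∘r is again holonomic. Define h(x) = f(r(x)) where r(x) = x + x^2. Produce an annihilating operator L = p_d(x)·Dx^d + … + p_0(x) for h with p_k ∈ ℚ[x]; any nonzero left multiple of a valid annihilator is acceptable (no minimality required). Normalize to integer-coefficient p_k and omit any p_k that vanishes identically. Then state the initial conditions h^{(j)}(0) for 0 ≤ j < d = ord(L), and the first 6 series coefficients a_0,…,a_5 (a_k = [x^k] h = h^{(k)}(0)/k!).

f: a_k = 0, 4, 0, -4/3, 0, 4/5, …
h₀=f(r): pull back L_f along r ⇒ L₀.
L = (-2 + 2·x + 8·x^2 + 12·x^3 + 6·x^4)·Dx + (1 + 2·x + x^2 + 4·x^3 + 5·x^4 + 2·x^5)·Dx^2  (order 2).
h: a_k = 0, 4, 4, -4/3, -4, -16/5, …
ICs: h(0) = 0, h′(0) = 4.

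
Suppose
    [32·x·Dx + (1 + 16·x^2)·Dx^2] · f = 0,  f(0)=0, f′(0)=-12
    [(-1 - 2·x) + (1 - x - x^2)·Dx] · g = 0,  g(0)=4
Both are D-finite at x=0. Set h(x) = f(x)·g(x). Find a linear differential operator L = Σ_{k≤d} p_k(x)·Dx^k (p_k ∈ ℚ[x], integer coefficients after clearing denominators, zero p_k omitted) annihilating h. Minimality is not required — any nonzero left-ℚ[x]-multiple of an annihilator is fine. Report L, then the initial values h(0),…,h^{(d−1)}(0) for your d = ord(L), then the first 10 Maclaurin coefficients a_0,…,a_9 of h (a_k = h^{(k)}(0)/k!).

L = (2 + 32·x + 96·x^2) + (2 - 28·x + 64·x^2 + 96·x^3)·Dx + (-1 + x - 15·x^2 + 16·x^3 + 16·x^4)·Dx^2  (order 2).
h: a_k = 0, -48, -48, 160, 112, -10928/5, -10368/5, 833968/35, 761392/35, -6382816/21, …
ICs: h(0) = 0, h′(0) = -48.

f: a_k = 0, -12, 0, 64, 0, -3072/5, 0, 49152/7, 0, -262144/3, …
g: a_k = 4, 4, 8, 12, 20, 32, 52, 84, 136, 220, …
L₀ := L_f ⊗_s L_g (sym. prod.), ord ≤ 2.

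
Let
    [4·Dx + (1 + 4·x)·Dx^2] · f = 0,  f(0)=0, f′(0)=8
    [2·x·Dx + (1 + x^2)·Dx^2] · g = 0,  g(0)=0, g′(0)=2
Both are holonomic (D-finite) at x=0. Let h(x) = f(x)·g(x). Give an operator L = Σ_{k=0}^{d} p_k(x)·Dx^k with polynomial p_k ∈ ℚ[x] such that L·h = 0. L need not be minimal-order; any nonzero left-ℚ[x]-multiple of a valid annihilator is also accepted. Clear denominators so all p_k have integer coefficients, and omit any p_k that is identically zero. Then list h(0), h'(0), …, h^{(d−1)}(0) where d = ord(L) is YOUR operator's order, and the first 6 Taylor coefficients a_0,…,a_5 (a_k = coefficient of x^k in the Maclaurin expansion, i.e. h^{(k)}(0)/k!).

f: a_k = 0, 8, -16, 128/3, -128, 2048/5, …
g: a_k = 0, 2, 0, -2/3, 0, 2/5, …
Product ⇒ symmetric product L₀, ord ≤ 4.
L = (144 + 896·x + 560·x^2 + 2304·x^3 + 1920·x^4 + 3328·x^5 + 256·x^7)·Dx + (132 + 304·x + 2252·x^2 + 4144·x^3 + 8896·x^4 + 5952·x^5 + 8960·x^6 + 192·x^7 + 896·x^8)·Dx^2 + (72 + 376·x + 912·x^2 + 2808·x^3 + 3720·x^4 + 6288·x^5 + 3072·x^6 + 4368·x^7 + 192·x^8 + 512·x^9)·Dx^3 + (5 + 48·x + 178·x^2 + 416·x^3 + 729·x^4 + 720·x^5 + 1008·x^6 + 384·x^7 + 516·x^8 + 32·x^9 + 64·x^10)·Dx^4  (order 4).
h: a_k = 0, 0, 16, -32, 80, -736/3, …
ICs: h(0) = 0, h′(0) = 0, h′′(0) = 32, h′′′(0) = -192.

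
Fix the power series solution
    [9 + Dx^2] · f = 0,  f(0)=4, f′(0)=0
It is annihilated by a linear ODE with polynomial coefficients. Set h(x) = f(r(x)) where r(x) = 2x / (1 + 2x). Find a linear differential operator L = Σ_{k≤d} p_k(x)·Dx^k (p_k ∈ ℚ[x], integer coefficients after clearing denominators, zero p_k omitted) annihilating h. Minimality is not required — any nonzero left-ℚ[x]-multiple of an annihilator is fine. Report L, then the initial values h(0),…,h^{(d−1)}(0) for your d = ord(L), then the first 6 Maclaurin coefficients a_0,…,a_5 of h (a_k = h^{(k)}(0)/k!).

L = 36 + (4 + 24·x + 48·x^2 + 32·x^3)·Dx + (1 + 8·x + 24·x^2 + 32·x^3 + 16·x^4)·Dx^2  (order 2).
h: a_k = 4, 0, -72, 288, -648, 576, …
ICs: h(0) = 4, h′(0) = 0.

f: a_k = 4, 0, -18, 0, 27/2, 0, …
h₀=f(r): pull back L_f along r ⇒ L₀.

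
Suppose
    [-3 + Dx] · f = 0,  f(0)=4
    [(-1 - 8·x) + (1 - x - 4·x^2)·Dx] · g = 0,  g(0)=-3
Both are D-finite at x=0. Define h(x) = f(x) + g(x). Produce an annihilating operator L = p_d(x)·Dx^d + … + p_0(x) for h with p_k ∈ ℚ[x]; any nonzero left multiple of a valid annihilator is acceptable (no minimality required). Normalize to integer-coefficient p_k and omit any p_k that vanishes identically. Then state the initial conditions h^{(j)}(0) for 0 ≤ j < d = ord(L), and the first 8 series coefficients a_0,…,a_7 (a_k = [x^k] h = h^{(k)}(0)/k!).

f: a_k = 4, 12, 18, 18, 27/2, 81/10, 81/20, 243/140, …
g: a_k = -3, -3, -15, -27, -87, -195, -543, -1323, …
Weyl lclm of L_f,L_g ⇒ L₀ (ord ≤ 2).
L = (21 + 9·x + 396·x^2 + 288·x^3) + (-1 - 42·x - 159·x^2 + 72·x^3 + 144·x^4)·Dx + (-2 + 13·x + 9·x^2 - 56·x^3 - 48·x^4)·Dx^2  (order 2).
h: a_k = 1, 9, 3, -9, -147/2, -1869/10, -10779/20, -184977/140, …
ICs: h(0) = 1, h′(0) = 9.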